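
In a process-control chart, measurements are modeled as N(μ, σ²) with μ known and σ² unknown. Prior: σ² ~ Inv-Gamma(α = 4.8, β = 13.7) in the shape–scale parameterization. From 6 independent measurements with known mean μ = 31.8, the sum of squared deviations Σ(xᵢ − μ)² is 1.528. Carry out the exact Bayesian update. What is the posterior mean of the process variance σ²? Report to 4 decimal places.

2.1271

With known mean μ and an Inverse-Gamma(α, β) prior on σ², the Normal likelihood is conjugate: posterior is Inv-Gamma(α + n/2, β + Σ(xᵢ−μ)²/2).
Posterior: Inv-Gamma(4.8 + 6/2, 13.7 + 1.528/2) = Inv-Gamma(7.80, 14.4640).
E[σ²|data] = β/(α−1) = 14.4640/6.80 = 2.1271.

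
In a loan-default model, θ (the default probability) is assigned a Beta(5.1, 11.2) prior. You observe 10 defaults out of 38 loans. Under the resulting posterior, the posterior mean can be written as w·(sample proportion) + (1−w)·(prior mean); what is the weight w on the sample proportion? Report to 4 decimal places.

0.6998

The Beta prior is conjugate to a Binomial/Bernoulli likelihood; the update adds successes to α and failures to β.
Posterior mean = (α₀+k)/(α₀+β₀+n) = [n/(α₀+β₀+n)]·(k/n) + [(α₀+β₀)/(α₀+β₀+n)]·α₀/(α₀+β₀), so only n and the prior enter the weight.
The weight on the data is w = n/(α₀+β₀+n) = 38/(5.1+11.2+38) = 38/54.3 = 0.6998.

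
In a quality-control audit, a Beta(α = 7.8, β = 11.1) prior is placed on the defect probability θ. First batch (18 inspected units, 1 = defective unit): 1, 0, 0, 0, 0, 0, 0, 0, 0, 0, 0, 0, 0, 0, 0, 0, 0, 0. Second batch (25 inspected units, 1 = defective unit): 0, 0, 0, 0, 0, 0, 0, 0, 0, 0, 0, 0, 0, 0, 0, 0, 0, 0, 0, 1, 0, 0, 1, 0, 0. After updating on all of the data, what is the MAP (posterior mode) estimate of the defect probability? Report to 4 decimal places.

The Beta prior is conjugate to a Binomial/Bernoulli likelihood; the update adds successes to α and failures to β.
After batch 1: Beta(7.8+1, 11.1+17) = Beta(8.8, 28.1).
After batch 2: Beta(8.8+2, 28.1+23) = Beta(10.8, 51.1).
Mode of Beta(a,b) for a,b>1 is (a−1)/(a+b−2) = 9.8/59.9 = 0.1636.

0.1636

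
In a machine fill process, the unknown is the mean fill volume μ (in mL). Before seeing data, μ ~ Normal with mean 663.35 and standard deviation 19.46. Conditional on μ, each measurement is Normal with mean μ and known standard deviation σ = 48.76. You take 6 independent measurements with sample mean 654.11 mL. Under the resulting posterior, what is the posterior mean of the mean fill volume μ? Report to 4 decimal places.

For Normal data with known variance σ², a Normal(μ₀, σ₀²) prior on μ is conjugate. Posterior precision = 1/σ₀² + n/σ²; posterior mean is the precision-weighted average of μ₀ and x̄.
n·x̄ = 6·654.11 = 3924.66.
σ₀² = 19.46² = 378.6916, σ² = 48.76² = 2377.5376; σ² + n·σ₀² = 2377.5376 + 6·378.6916 = 4649.6872.
Posterior mean = (μ₀/σ₀² + n·x̄/σ²)/(1/σ₀² + n/σ²) = (σ²·μ₀ + σ₀²·n·x̄)/(σ² + n·σ₀²) = (2377.5376·663.35 + 378.6916·3924.66)/4649.6872 = 3063375.341816/4649.6872 = 658.8347.

658.8347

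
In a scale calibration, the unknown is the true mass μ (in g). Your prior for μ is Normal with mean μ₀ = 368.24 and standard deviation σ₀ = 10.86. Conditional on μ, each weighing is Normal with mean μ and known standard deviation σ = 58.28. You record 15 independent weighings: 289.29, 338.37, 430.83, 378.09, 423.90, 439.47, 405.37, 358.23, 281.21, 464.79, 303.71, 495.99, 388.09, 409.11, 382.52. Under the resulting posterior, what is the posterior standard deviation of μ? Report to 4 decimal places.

For Normal data with known variance σ², a Normal(μ₀, σ₀²) prior on μ is conjugate. Posterior precision = 1/σ₀² + n/σ²; posterior mean is the precision-weighted average of μ₀ and x̄.
σ₀² = 10.86² = 117.9396, σ² = 58.28² = 3396.5584; σ² + n·σ₀² = 3396.5584 + 15·117.9396 = 5165.6524.
Posterior precision = 1/σ₀² + n/σ² = 1/117.9396 + 15/3396.5584 = (σ² + n·σ₀²)/(σ₀²σ²) = 5165.6524/(117.9396·3396.5584); posterior variance σₙ² = σ₀²σ²/(σ² + n·σ₀²) = 117.9396·3396.5584/5165.6524 = 77.548528.
Posterior SD = √σₙ² = √(117.9396·3396.5584/5165.6524) = 8.8062.

8.8062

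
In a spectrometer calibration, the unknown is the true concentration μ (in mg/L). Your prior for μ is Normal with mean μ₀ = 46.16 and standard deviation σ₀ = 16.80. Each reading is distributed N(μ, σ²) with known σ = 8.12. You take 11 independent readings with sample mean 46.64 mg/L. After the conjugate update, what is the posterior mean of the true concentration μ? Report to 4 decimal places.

For Normal data with known variance σ², a Normal(μ₀, σ₀²) prior on μ is conjugate. Posterior precision = 1/σ₀² + n/σ²; posterior mean is the precision-weighted average of μ₀ and x̄.
n·x̄ = 11·46.64 = 513.04.
σ₀² = 16.80² = 282.24, σ² = 8.12² = 65.9344; σ² + n·σ₀² = 65.9344 + 11·282.24 = 3170.5744.
Posterior mean = (μ₀/σ₀² + n·x̄/σ²)/(1/σ₀² + n/σ²) = (σ²·μ₀ + σ₀²·n·x̄)/(σ² + n·σ₀²) = (65.9344·46.16 + 282.24·513.04)/3170.5744 = 147843.941504/3170.5744 = 46.6300.

46.6300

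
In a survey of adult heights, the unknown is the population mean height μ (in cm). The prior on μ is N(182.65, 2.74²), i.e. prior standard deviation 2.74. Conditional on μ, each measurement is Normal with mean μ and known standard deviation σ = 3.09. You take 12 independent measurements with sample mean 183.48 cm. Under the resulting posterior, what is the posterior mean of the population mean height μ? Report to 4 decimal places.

For Normal data with known variance σ², a Normal(μ₀, σ₀²) prior on μ is conjugate. Posterior precision = 1/σ₀² + n/σ²; posterior mean is the precision-weighted average of μ₀ and x̄.
n·x̄ = 12·183.48 = 2201.76.
σ₀² = 2.74² = 7.5076, σ² = 3.09² = 9.5481; σ² + n·σ₀² = 9.5481 + 12·7.5076 = 99.6393.
Posterior mean = (μ₀/σ₀² + n·x̄/σ²)/(1/σ₀² + n/σ²) = (σ²·μ₀ + σ₀²·n·x̄)/(σ² + n·σ₀²) = (9.5481·182.65 + 7.5076·2201.76)/99.6393 = 18273.893841/99.6393 = 183.4005.

183.4005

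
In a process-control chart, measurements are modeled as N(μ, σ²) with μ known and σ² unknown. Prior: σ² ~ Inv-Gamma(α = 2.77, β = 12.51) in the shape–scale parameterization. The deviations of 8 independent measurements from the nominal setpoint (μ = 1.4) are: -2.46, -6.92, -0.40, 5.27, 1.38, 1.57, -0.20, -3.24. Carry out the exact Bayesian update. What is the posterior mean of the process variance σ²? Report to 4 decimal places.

With known mean μ and an Inverse-Gamma(α, β) prior on σ², the Normal likelihood is conjugate: posterior is Inv-Gamma(α + n/2, β + Σ(xᵢ−μ)²/2).
Σ(xᵢ−μ)² = (-2.46)² + (-6.92)² + (-0.40)² + (5.27)² + (1.38)² + (1.57)² + (-0.20)² + (-3.24)² = 96.7778.
Posterior: Inv-Gamma(2.77 + 8/2, 12.51 + 96.7778/2) = Inv-Gamma(6.77, 60.89890).
E[σ²|data] = β/(α−1) = 60.89890/5.77 = 10.5544.

10.5544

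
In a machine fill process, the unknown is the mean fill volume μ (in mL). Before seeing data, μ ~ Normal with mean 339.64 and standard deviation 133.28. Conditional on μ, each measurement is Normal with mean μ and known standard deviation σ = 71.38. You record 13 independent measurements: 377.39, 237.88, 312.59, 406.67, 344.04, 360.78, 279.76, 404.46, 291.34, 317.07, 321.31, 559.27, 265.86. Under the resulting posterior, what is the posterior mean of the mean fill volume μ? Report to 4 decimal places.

344.3891

For Normal data with known variance σ², a Normal(μ₀, σ₀²) prior on μ is conjugate. Posterior precision = 1/σ₀² + n/σ²; posterior mean is the precision-weighted average of μ₀ and x̄.
Σxᵢ = 377.39 + 237.88 + 312.59 + 406.67 + 344.04 + 360.78 + 279.76 + 404.46 + 291.34 + 317.07 + 321.31 + 559.27 + 265.86 = 4478.42, so n·x̄ = 4478.42.
σ₀² = 133.28² = 17763.5584, σ² = 71.38² = 5095.1044; σ² + n·σ₀² = 5095.1044 + 13·17763.5584 = 236021.3636.
Posterior mean = (μ₀/σ₀² + n·x̄/σ²)/(1/σ₀² + n/σ²) = (σ²·μ₀ + σ₀²·n·x̄)/(σ² + n·σ₀²) = (5095.1044·339.64 + 17763.5584·4478.42)/236021.3636 = 81283176.468144/236021.3636 = 344.3891.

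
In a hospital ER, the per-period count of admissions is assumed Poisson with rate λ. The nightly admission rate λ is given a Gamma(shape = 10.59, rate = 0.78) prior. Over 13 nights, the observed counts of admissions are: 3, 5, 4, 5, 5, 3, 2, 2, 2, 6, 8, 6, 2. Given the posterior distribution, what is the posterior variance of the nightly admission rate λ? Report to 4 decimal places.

0.3349

With a Gamma(shape α, rate β) prior, the Poisson likelihood is conjugate: the posterior is Gamma(α + ΣXᵢ, β + n).
Sum of counts S = 53 over n = 13 nights.
Posterior: Gamma(α+S, β+n) = Gamma(10.59+53, 0.78+13) = Gamma(63.59, 13.78).
Var = α/β² = 63.59/13.78² = 0.3349.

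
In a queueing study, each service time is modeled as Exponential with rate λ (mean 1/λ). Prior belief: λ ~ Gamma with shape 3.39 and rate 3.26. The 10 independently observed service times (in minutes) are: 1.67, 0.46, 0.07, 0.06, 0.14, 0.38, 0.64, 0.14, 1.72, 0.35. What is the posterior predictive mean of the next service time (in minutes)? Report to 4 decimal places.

With a Gamma(shape α, rate β) prior on the exponential rate λ, the posterior after n observations with total T = Σxᵢ is Gamma(α+n, β+T).
Sum of observations T = 5.63 minutes; n = 10.
Posterior: Gamma(3.39+10, 3.26+5.63) = Gamma(13.39, 8.89).
The predictive distribution for the next observation is Lomax; its mean is β/(α−1) = 8.89/12.39 = 0.7175.

0.7175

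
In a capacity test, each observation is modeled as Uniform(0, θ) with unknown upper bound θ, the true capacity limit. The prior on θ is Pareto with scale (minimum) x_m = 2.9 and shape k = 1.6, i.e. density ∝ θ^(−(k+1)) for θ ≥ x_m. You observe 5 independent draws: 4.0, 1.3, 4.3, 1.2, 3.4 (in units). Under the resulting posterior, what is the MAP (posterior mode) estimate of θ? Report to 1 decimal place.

4.3

A Pareto(scale x_m, shape k) prior on the upper bound θ of Uniform(0, θ) is conjugate: posterior is Pareto(max(x_m, max xᵢ), k + n).
Sample maximum = 4.3; prior scale x_m = 2.9 → posterior scale = max = 4.3.
Posterior shape = 1.6 + 5 = 6.6.
The Pareto density is decreasing on [x_m, ∞), so the mode is x_m = 4.3.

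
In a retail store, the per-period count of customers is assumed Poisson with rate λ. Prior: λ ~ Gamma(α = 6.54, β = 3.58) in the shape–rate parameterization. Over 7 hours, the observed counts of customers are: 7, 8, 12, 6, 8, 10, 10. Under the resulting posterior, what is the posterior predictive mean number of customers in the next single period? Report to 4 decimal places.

6.3837

With a Gamma(shape α, rate β) prior, the Poisson likelihood is conjugate: the posterior is Gamma(α + ΣXᵢ, β + n).
Sum of counts S = 61 over n = 7 hours.
Posterior: Gamma(α+S, β+n) = Gamma(6.54+61, 3.58+7) = Gamma(67.54, 10.58).
The predictive distribution for one future period is NegBinom with mean α/β = 6.3837.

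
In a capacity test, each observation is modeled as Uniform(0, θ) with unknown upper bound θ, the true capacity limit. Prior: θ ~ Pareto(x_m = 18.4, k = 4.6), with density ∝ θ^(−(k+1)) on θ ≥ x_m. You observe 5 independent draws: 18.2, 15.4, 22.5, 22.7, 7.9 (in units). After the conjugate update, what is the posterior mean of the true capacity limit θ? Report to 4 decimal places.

25.3395

A Pareto(scale x_m, shape k) prior on the upper bound θ of Uniform(0, θ) is conjugate: posterior is Pareto(max(x_m, max xᵢ), k + n).
Sample maximum = 22.7; prior scale x_m = 18.4 → posterior scale = max = 22.7.
Posterior shape = 4.6 + 5 = 9.6.
E[θ|data] = k·x_m/(k−1) = 9.6·22.7/8.6 = 25.3395.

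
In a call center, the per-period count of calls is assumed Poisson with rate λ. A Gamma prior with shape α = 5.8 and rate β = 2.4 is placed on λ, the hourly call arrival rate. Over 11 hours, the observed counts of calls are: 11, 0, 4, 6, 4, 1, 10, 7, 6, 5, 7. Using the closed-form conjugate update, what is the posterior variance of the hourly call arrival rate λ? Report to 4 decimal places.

0.3720

With a Gamma(shape α, rate β) prior, the Poisson likelihood is conjugate: the posterior is Gamma(α + ΣXᵢ, β + n).
Sum of counts S = 61 over n = 11 hours.
Posterior: Gamma(α+S, β+n) = Gamma(5.8+61, 2.4+11) = Gamma(66.8, 13.4).
Var = α/β² = 66.8/13.4² = 0.3720.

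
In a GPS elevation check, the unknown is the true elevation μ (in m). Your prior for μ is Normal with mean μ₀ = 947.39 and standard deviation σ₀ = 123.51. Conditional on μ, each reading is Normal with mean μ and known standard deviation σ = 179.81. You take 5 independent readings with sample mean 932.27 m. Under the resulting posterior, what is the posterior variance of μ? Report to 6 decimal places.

For Normal data with known variance σ², a Normal(μ₀, σ₀²) prior on μ is conjugate. Posterior precision = 1/σ₀² + n/σ²; posterior mean is the precision-weighted average of μ₀ and x̄.
σ₀² = 123.51² = 15254.7201, σ² = 179.81² = 32331.6361; σ² + n·σ₀² = 32331.6361 + 5·15254.7201 = 108605.2366.
Posterior precision = 1/σ₀² + n/σ² = 1/15254.7201 + 5/32331.6361 = (σ² + n·σ₀²)/(σ₀²σ²) = 108605.2366/(15254.7201·32331.6361); posterior variance σₙ² = σ₀²σ²/(σ² + n·σ₀²) = 15254.7201·32331.6361/108605.2366 = 4541.310111.

4541.310111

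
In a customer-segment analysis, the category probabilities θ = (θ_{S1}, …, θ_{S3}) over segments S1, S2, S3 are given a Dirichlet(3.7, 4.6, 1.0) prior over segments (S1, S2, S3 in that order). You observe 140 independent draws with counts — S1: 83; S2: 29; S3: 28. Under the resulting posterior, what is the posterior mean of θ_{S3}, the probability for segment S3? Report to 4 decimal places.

0.1942

The Dirichlet prior is conjugate to the Multinomial likelihood: each posterior αⱼ = prior αⱼ + observed count nⱼ.
Posterior concentration: (86.7, 33.6, 29.0), total = 149.3.
E[θ_{S3}|data] = α_{S3}/Σα = 29.0/149.3 = 0.1942.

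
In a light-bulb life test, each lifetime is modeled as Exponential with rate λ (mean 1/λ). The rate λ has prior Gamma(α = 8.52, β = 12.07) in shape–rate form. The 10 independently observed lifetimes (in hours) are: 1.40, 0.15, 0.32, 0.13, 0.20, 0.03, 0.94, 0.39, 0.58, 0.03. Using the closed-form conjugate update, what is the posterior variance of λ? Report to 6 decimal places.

0.070221

With a Gamma(shape α, rate β) prior on the exponential rate λ, the posterior after n observations with total T = Σxᵢ is Gamma(α+n, β+T).
Sum of observations T = 4.17 hours; n = 10.
Posterior: Gamma(8.52+10, 12.07+4.17) = Gamma(18.52, 16.24).
Var = α/β² = 0.070221.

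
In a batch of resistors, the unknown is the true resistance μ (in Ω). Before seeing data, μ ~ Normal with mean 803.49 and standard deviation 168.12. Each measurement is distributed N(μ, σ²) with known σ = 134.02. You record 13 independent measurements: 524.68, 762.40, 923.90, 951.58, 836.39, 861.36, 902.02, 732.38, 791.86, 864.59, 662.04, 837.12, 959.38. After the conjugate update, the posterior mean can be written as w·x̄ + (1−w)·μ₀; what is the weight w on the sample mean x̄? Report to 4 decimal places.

0.9534

For Normal data with known variance σ², a Normal(μ₀, σ₀²) prior on μ is conjugate. Posterior precision = 1/σ₀² + n/σ²; posterior mean is the precision-weighted average of μ₀ and x̄.
σ₀² = 168.12² = 28264.3344, σ² = 134.02² = 17961.3604. Prior precision 1/σ₀² = 1/28264.3344; data precision n/σ² = 13/17961.3604.
w = (n/σ²)/(1/σ₀² + n/σ²) = n·σ₀²/(σ² + n·σ₀²) = 13·28264.3344/(17961.3604 + 13·28264.3344) = 367436.3472/385397.7076 = 0.9534.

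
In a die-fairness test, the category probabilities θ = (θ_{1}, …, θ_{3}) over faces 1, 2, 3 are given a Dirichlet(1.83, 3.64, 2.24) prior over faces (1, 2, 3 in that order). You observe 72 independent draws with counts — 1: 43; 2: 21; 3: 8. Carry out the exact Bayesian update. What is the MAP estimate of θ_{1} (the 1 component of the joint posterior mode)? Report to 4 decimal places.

The Dirichlet prior is conjugate to the Multinomial likelihood: each posterior αⱼ = prior αⱼ + observed count nⱼ.
Posterior concentration: (44.83, 24.64, 10.24), total = 79.71.
Joint mode component: (α_{1}−1)/(Σα−K) = 43.83/76.71 = 0.5714.

0.5714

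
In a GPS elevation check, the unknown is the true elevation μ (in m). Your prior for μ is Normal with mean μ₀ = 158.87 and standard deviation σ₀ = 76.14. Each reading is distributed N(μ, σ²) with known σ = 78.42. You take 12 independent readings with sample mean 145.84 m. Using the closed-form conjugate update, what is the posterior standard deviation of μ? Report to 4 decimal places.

For Normal data with known variance σ², a Normal(μ₀, σ₀²) prior on μ is conjugate. Posterior precision = 1/σ₀² + n/σ²; posterior mean is the precision-weighted average of μ₀ and x̄.
σ₀² = 76.14² = 5797.2996, σ² = 78.42² = 6149.6964; σ² + n·σ₀² = 6149.6964 + 12·5797.2996 = 75717.2916.
Posterior precision = 1/σ₀² + n/σ² = 1/5797.2996 + 12/6149.6964 = (σ² + n·σ₀²)/(σ₀²σ²) = 75717.2916/(5797.2996·6149.6964); posterior variance σₙ² = σ₀²σ²/(σ² + n·σ₀²) = 5797.2996·6149.6964/75717.2916 = 470.851925.
Posterior SD = √σₙ² = √(5797.2996·6149.6964/75717.2916) = 21.6991.

21.6991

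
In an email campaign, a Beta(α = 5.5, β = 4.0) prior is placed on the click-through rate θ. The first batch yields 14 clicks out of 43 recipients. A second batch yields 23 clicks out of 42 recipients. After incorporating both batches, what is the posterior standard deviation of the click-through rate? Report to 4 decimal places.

The Beta prior is conjugate to a Binomial/Bernoulli likelihood; the update adds successes to α and failures to β.
After batch 1: Beta(5.5+14, 4.0+29) = Beta(19.5, 33.0).
After batch 2: Beta(19.5+23, 33.0+19) = Beta(42.5, 52.0).
Var = αβ/((α+β)²(α+β+1)) = 42.5·52.0/(94.5²·95.5) = 0.00259135; SD = √0.00259135 = 0.0509.

0.0509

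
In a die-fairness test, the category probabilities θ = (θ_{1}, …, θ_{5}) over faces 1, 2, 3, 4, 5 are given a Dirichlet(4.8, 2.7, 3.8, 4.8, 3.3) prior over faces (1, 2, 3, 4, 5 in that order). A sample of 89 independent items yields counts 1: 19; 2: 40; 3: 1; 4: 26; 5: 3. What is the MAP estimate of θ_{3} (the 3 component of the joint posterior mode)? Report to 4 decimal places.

0.0368

The Dirichlet prior is conjugate to the Multinomial likelihood: each posterior αⱼ = prior αⱼ + observed count nⱼ.
Posterior concentration: (23.8, 42.7, 4.8, 30.8, 6.3), total = 108.4.
Joint mode component: (α_{3}−1)/(Σα−K) = 3.8/103.4 = 0.0368.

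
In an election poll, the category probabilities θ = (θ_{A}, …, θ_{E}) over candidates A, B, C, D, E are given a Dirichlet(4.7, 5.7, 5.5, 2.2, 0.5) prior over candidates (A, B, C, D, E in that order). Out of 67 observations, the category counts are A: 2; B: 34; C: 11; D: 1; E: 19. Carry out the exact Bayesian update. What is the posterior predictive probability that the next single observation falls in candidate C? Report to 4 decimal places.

The Dirichlet prior is conjugate to the Multinomial likelihood: each posterior αⱼ = prior αⱼ + observed count nⱼ.
Posterior concentration: (6.7, 39.7, 16.5, 3.2, 19.5), total = 85.6.
P(next = C | data) = α_{C}/Σα = 0.1928.

0.1928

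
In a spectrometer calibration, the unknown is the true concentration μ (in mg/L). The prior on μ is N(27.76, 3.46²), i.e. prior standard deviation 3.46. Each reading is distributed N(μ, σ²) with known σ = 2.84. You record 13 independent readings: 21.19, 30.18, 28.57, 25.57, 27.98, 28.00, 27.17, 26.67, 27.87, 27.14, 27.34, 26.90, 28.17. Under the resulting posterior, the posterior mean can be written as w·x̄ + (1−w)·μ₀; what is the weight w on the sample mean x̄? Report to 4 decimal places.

For Normal data with known variance σ², a Normal(μ₀, σ₀²) prior on μ is conjugate. Posterior precision = 1/σ₀² + n/σ²; posterior mean is the precision-weighted average of μ₀ and x̄.
σ₀² = 3.46² = 11.9716, σ² = 2.84² = 8.0656. Prior precision 1/σ₀² = 1/11.9716; data precision n/σ² = 13/8.0656.
w = (n/σ²)/(1/σ₀² + n/σ²) = n·σ₀²/(σ² + n·σ₀²) = 13·11.9716/(8.0656 + 13·11.9716) = 155.6308/163.6964 = 0.9507.

0.9507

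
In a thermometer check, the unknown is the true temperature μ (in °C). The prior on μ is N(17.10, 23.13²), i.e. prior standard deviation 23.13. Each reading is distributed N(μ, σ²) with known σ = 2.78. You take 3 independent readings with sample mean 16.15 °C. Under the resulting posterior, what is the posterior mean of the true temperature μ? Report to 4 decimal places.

For Normal data with known variance σ², a Normal(μ₀, σ₀²) prior on μ is conjugate. Posterior precision = 1/σ₀² + n/σ²; posterior mean is the precision-weighted average of μ₀ and x̄.
n·x̄ = 3·16.15 = 48.45.
σ₀² = 23.13² = 534.9969, σ² = 2.78² = 7.7284; σ² + n·σ₀² = 7.7284 + 3·534.9969 = 1612.7191.
Posterior mean = (μ₀/σ₀² + n·x̄/σ²)/(1/σ₀² + n/σ²) = (σ²·μ₀ + σ₀²·n·x̄)/(σ² + n·σ₀²) = (7.7284·17.10 + 534.9969·48.45)/1612.7191 = 26052.755445/1612.7191 = 16.1546.

16.1546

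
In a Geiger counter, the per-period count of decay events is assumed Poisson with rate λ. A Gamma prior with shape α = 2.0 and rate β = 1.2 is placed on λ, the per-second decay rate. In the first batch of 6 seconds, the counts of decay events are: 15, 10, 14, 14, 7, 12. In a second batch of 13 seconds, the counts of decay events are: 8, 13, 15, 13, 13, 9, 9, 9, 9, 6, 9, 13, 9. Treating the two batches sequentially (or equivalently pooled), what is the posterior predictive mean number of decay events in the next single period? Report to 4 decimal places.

With a Gamma(shape α, rate β) prior, the Poisson likelihood is conjugate: the posterior is Gamma(α + ΣXᵢ, β + n).
Batch 1: sum of counts S = 72 over n = 6 seconds.
After batch 1: Gamma(α+S, β+n) = Gamma(2.0+72, 1.2+6) = Gamma(74.0, 7.2).
Batch 2: sum of counts S = 135 over n = 13 seconds.
After batch 2: Gamma(α+S, β+n) = Gamma(74.0+135, 7.2+13) = Gamma(209.0, 20.2).
The predictive distribution for one future period is NegBinom with mean α/β = 10.3465.

10.3465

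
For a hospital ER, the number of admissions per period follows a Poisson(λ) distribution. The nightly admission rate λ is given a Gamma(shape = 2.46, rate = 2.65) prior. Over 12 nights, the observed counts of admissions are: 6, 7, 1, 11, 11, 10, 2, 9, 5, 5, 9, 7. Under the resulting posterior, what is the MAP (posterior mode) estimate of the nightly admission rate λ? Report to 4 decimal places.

With a Gamma(shape α, rate β) prior, the Poisson likelihood is conjugate: the posterior is Gamma(α + ΣXᵢ, β + n).
Sum of counts S = 83 over n = 12 nights.
Posterior: Gamma(α+S, β+n) = Gamma(2.46+83, 2.65+12) = Gamma(85.46, 14.65).
Mode of Gamma(α,β) for α≥1 is (α−1)/β = 84.46/14.65 = 5.7652.

5.7652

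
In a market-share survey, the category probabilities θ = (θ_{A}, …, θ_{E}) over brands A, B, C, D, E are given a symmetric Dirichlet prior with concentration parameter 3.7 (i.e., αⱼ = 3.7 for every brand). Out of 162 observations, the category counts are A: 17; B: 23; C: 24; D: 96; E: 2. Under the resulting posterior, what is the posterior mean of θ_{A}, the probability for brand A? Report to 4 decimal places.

0.1147

The Dirichlet prior is conjugate to the Multinomial likelihood: each posterior αⱼ = prior αⱼ + observed count nⱼ.
Posterior concentration: (20.7, 26.7, 27.7, 99.7, 5.7), total = 180.5.
E[θ_{A}|data] = α_{A}/Σα = 20.7/180.5 = 0.1147.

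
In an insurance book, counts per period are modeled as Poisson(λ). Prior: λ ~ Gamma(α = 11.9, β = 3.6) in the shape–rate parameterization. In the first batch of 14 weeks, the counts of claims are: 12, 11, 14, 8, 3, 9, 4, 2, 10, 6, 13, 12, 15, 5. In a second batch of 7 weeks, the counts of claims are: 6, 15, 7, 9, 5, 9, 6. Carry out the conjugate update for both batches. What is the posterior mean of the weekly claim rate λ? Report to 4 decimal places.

7.8415

With a Gamma(shape α, rate β) prior, the Poisson likelihood is conjugate: the posterior is Gamma(α + ΣXᵢ, β + n).
Batch 1: sum of counts S = 124 over n = 14 weeks.
After batch 1: Gamma(α+S, β+n) = Gamma(11.9+124, 3.6+14) = Gamma(135.9, 17.6).
Batch 2: sum of counts S = 57 over n = 7 weeks.
After batch 2: Gamma(α+S, β+n) = Gamma(135.9+57, 17.6+7) = Gamma(192.9, 24.6).
Posterior mean = α/β = 192.9/24.6 = 7.8415.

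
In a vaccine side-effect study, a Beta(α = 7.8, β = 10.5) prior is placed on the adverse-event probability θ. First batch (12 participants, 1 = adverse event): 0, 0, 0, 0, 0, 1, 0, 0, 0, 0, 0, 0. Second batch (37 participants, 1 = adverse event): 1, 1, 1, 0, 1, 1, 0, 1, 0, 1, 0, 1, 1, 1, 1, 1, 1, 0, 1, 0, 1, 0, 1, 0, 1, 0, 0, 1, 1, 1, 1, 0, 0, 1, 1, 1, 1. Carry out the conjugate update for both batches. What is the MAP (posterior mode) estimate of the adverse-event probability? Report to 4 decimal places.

The Beta prior is conjugate to a Binomial/Bernoulli likelihood; the update adds successes to α and failures to β.
After batch 1: Beta(7.8+1, 10.5+11) = Beta(8.8, 21.5).
After batch 2: Beta(8.8+25, 21.5+12) = Beta(33.8, 33.5).
Mode of Beta(a,b) for a,b>1 is (a−1)/(a+b−2) = 32.8/65.3 = 0.5023.

0.5023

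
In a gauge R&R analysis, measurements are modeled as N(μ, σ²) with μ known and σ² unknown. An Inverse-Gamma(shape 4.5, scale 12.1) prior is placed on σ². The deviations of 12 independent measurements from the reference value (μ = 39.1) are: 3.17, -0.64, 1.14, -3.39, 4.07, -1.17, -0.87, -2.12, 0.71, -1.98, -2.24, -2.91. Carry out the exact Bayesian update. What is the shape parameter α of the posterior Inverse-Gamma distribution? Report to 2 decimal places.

10.50

With known mean μ and an Inverse-Gamma(α, β) prior on σ², the Normal likelihood is conjugate: posterior is Inv-Gamma(α + n/2, β + Σ(xᵢ−μ)²/2).
Σ(xᵢ−μ)² = (3.17)² + (-0.64)² + (1.14)² + (-3.39)² + (4.07)² + (-1.17)² + (-0.87)² + (-2.12)² + (0.71)² + (-1.98)² + (-2.24)² + (-2.91)² = 64.3455.
Posterior: Inv-Gamma(4.5 + 12/2, 12.1 + 64.3455/2) = Inv-Gamma(10.50, 44.27275).
Posterior α = 10.50.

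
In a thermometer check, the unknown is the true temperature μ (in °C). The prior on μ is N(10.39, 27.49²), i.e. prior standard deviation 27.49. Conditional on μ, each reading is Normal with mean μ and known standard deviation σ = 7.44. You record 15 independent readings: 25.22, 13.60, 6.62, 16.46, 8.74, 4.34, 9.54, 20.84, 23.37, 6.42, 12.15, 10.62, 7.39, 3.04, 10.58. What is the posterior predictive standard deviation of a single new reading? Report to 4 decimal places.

For Normal data with known variance σ², a Normal(μ₀, σ₀²) prior on μ is conjugate. Posterior precision = 1/σ₀² + n/σ²; posterior mean is the precision-weighted average of μ₀ and x̄.
σ₀² = 27.49² = 755.7001, σ² = 7.44² = 55.3536; σ² + n·σ₀² = 55.3536 + 15·755.7001 = 11390.8551.
Posterior precision = 1/σ₀² + n/σ² = 1/755.7001 + 15/55.3536 = (σ² + n·σ₀²)/(σ₀²σ²) = 11390.8551/(755.7001·55.3536); posterior variance σₙ² = σ₀²σ²/(σ² + n·σ₀²) = 755.7001·55.3536/11390.8551 = 3.672307.
Predictive variance for one new observation = σₙ² + σ² = 755.7001·55.3536/11390.8551 + 55.3536 = σ²·(σ₀² + 11390.8551)/11390.8551 = 55.3536·12146.5552/11390.8551 = 59.025907; SD = √(55.3536·12146.5552/11390.8551) = 7.6828.

7.6828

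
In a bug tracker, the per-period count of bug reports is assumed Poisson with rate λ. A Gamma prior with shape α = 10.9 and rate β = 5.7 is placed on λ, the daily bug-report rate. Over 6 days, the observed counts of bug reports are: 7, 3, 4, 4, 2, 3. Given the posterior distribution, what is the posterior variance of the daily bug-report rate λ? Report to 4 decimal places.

0.2476

With a Gamma(shape α, rate β) prior, the Poisson likelihood is conjugate: the posterior is Gamma(α + ΣXᵢ, β + n).
Sum of counts S = 23 over n = 6 days.
Posterior: Gamma(α+S, β+n) = Gamma(10.9+23, 5.7+6) = Gamma(33.9, 11.7).
Var = α/β² = 33.9/11.7² = 0.2476.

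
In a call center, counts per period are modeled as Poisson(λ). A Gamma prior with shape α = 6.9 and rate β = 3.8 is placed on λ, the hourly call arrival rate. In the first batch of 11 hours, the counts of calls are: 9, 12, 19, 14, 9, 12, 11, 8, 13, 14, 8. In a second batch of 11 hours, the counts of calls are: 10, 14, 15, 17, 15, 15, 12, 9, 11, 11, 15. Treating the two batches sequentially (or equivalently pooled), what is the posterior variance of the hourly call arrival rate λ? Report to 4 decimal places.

With a Gamma(shape α, rate β) prior, the Poisson likelihood is conjugate: the posterior is Gamma(α + ΣXᵢ, β + n).
Batch 1: sum of counts S = 129 over n = 11 hours.
After batch 1: Gamma(α+S, β+n) = Gamma(6.9+129, 3.8+11) = Gamma(135.9, 14.8).
Batch 2: sum of counts S = 144 over n = 11 hours.
After batch 2: Gamma(α+S, β+n) = Gamma(135.9+144, 14.8+11) = Gamma(279.9, 25.8).
Var = α/β² = 279.9/25.8² = 0.4205.

0.4205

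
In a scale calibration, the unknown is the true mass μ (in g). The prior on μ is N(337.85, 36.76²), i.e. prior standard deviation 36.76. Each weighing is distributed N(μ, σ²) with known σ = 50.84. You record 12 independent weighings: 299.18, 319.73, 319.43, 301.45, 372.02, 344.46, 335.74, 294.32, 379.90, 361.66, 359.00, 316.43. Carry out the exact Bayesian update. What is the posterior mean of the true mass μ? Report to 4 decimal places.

For Normal data with known variance σ², a Normal(μ₀, σ₀²) prior on μ is conjugate. Posterior precision = 1/σ₀² + n/σ²; posterior mean is the precision-weighted average of μ₀ and x̄.
Σxᵢ = 299.18 + 319.73 + 319.43 + 301.45 + 372.02 + 344.46 + 335.74 + 294.32 + 379.90 + 361.66 + 359.00 + 316.43 = 4003.32, so n·x̄ = 4003.32.
σ₀² = 36.76² = 1351.2976, σ² = 50.84² = 2584.7056; σ² + n·σ₀² = 2584.7056 + 12·1351.2976 = 18800.2768.
Posterior mean = (μ₀/σ₀² + n·x̄/σ²)/(1/σ₀² + n/σ²) = (σ²·μ₀ + σ₀²·n·x̄)/(σ² + n·σ₀²) = (2584.7056·337.85 + 1351.2976·4003.32)/18800.2768 = 6282919.494992/18800.2768 = 334.1929.

334.1929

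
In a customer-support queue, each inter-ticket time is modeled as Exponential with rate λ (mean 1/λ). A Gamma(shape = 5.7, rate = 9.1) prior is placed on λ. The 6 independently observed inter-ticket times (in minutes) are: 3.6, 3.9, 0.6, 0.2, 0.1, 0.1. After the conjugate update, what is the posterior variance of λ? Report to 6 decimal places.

0.037771

With a Gamma(shape α, rate β) prior on the exponential rate λ, the posterior after n observations with total T = Σxᵢ is Gamma(α+n, β+T).
Sum of observations T = 8.5 minutes; n = 6.
Posterior: Gamma(5.7+6, 9.1+8.5) = Gamma(11.7, 17.6).
Var = α/β² = 0.037771.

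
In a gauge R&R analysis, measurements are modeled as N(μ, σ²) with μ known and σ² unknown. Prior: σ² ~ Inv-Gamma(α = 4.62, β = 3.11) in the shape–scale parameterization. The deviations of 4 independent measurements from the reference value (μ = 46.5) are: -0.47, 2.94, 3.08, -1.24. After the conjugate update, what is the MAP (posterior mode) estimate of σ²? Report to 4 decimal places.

With known mean μ and an Inverse-Gamma(α, β) prior on σ², the Normal likelihood is conjugate: posterior is Inv-Gamma(α + n/2, β + Σ(xᵢ−μ)²/2).
Σ(xᵢ−μ)² = (-0.47)² + (2.94)² + (3.08)² + (-1.24)² = 19.8885.
Posterior: Inv-Gamma(4.62 + 4/2, 3.11 + 19.8885/2) = Inv-Gamma(6.62, 13.05425).
Mode = β/(α+1) = 13.05425/7.62 = 1.7132.

1.7132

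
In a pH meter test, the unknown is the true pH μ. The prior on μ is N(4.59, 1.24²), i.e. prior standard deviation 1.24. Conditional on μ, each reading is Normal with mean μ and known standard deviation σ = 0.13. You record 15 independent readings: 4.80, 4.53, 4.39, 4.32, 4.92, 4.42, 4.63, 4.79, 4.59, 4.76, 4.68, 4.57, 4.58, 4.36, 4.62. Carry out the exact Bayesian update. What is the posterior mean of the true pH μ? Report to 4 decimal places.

4.5973

For Normal data with known variance σ², a Normal(μ₀, σ₀²) prior on μ is conjugate. Posterior precision = 1/σ₀² + n/σ²; posterior mean is the precision-weighted average of μ₀ and x̄.
Σxᵢ = 4.80 + 4.53 + 4.39 + 4.32 + 4.92 + 4.42 + 4.63 + 4.79 + 4.59 + 4.76 + 4.68 + 4.57 + 4.58 + 4.36 + 4.62 = 68.96, so n·x̄ = 68.96.
σ₀² = 1.24² = 1.5376, σ² = 0.13² = 0.0169; σ² + n·σ₀² = 0.0169 + 15·1.5376 = 23.0809.
Posterior mean = (μ₀/σ₀² + n·x̄/σ²)/(1/σ₀² + n/σ²) = (σ²·μ₀ + σ₀²·n·x̄)/(σ² + n·σ₀²) = (0.0169·4.59 + 1.5376·68.96)/23.0809 = 106.110467/23.0809 = 4.5973.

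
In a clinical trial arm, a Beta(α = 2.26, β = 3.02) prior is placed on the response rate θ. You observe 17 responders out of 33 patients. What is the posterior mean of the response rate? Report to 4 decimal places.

0.5031

The Beta prior is conjugate to a Binomial/Bernoulli likelihood; the update adds successes to α and failures to β.
Posterior: Beta(α+k, β+n−k) = Beta(2.26+17, 3.02+16) = Beta(19.26, 19.02).
Posterior mean = α/(α+β) = 19.26/38.28 = 0.5031.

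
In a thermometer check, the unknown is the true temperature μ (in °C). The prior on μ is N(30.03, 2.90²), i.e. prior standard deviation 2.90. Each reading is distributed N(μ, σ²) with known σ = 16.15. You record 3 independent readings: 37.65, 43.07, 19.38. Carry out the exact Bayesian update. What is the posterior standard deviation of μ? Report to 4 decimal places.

For Normal data with known variance σ², a Normal(μ₀, σ₀²) prior on μ is conjugate. Posterior precision = 1/σ₀² + n/σ²; posterior mean is the precision-weighted average of μ₀ and x̄.
σ₀² = 2.90² = 8.41, σ² = 16.15² = 260.8225; σ² + n·σ₀² = 260.8225 + 3·8.41 = 286.0525.
Posterior precision = 1/σ₀² + n/σ² = 1/8.41 + 3/260.8225 = (σ² + n·σ₀²)/(σ₀²σ²) = 286.0525/(8.41·260.8225); posterior variance σₙ² = σ₀²σ²/(σ² + n·σ₀²) = 8.41·260.8225/286.0525 = 7.668233.
Posterior SD = √σₙ² = √(8.41·260.8225/286.0525) = 2.7692.

2.7692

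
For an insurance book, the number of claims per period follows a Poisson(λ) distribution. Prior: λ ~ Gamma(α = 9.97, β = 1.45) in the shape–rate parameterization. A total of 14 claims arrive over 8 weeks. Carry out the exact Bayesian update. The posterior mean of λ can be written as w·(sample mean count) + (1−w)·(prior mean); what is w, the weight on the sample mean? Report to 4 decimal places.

0.8466

With a Gamma(shape α, rate β) prior, the Poisson likelihood is conjugate: the posterior is Gamma(α + ΣXᵢ, β + n).
Posterior mean = (α₀+S)/(β₀+n) = [n/(β₀+n)]·(S/n) + [β₀/(β₀+n)]·(α₀/β₀), so only n and β₀ enter the weight.
Weight on data w = n/(β₀+n) = 8/(1.45+8) = 8/9.45 = 0.8466.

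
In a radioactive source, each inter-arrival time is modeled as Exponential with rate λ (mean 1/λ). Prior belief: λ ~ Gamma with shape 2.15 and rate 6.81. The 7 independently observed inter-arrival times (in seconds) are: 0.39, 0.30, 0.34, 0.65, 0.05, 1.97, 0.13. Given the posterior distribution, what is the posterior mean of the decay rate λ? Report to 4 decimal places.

0.8600

With a Gamma(shape α, rate β) prior on the exponential rate λ, the posterior after n observations with total T = Σxᵢ is Gamma(α+n, β+T).
Sum of observations T = 3.83 seconds; n = 7.
Posterior: Gamma(2.15+7, 6.81+3.83) = Gamma(9.15, 10.64).
Posterior mean of λ = α/β = 9.15/10.64 = 0.8600.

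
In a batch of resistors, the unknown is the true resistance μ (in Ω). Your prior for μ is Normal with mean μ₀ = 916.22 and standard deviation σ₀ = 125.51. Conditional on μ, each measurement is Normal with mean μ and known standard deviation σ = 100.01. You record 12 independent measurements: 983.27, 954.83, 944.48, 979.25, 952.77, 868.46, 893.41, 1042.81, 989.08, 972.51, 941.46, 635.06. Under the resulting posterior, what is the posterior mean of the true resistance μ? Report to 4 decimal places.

For Normal data with known variance σ², a Normal(μ₀, σ₀²) prior on μ is conjugate. Posterior precision = 1/σ₀² + n/σ²; posterior mean is the precision-weighted average of μ₀ and x̄.
Σxᵢ = 983.27 + 954.83 + 944.48 + 979.25 + 952.77 + 868.46 + 893.41 + 1042.81 + 989.08 + 972.51 + 941.46 + 635.06 = 11157.39, so n·x̄ = 11157.39.
σ₀² = 125.51² = 15752.7601, σ² = 100.01² = 10002.0001; σ² + n·σ₀² = 10002.0001 + 12·15752.7601 = 199035.1213.
Posterior mean = (μ₀/σ₀² + n·x̄/σ²)/(1/σ₀² + n/σ²) = (σ²·μ₀ + σ₀²·n·x̄)/(σ² + n·σ₀²) = (10002.0001·916.22 + 15752.7601·11157.39)/199035.1213 = 184923720.543761/199035.1213 = 929.1010.

929.1010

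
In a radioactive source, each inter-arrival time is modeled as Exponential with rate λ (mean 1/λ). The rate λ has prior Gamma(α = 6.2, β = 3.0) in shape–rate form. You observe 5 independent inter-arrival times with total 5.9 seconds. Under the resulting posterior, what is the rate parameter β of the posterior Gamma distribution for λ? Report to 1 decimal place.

8.9

With a Gamma(shape α, rate β) prior on the exponential rate λ, the posterior after n observations with total T = Σxᵢ is Gamma(α+n, β+T).
Posterior: Gamma(6.2+5, 3.0+5.9) = Gamma(11.2, 8.9).
Posterior β = 8.9.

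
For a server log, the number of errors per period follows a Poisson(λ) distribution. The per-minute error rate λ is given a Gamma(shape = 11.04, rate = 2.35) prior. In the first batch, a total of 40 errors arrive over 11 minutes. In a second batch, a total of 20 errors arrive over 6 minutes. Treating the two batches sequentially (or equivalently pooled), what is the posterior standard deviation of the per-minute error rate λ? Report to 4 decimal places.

With a Gamma(shape α, rate β) prior, the Poisson likelihood is conjugate: the posterior is Gamma(α + ΣXᵢ, β + n).
After batch 1: Gamma(α+S, β+n) = Gamma(11.04+40, 2.35+11) = Gamma(51.04, 13.35).
After batch 2: Gamma(α+S, β+n) = Gamma(51.04+20, 13.35+6) = Gamma(71.04, 19.35).
SD = √α/β = √71.04/19.35 = 0.4356.

0.4356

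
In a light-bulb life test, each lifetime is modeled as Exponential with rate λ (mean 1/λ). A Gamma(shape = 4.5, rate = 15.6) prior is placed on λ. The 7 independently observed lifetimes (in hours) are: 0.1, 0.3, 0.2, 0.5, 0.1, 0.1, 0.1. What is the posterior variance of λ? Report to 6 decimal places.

With a Gamma(shape α, rate β) prior on the exponential rate λ, the posterior after n observations with total T = Σxᵢ is Gamma(α+n, β+T).
Sum of observations T = 1.4 hours; n = 7.
Posterior: Gamma(4.5+7, 15.6+1.4) = Gamma(11.5, 17.0).
Var = α/β² = 0.039792.

0.039792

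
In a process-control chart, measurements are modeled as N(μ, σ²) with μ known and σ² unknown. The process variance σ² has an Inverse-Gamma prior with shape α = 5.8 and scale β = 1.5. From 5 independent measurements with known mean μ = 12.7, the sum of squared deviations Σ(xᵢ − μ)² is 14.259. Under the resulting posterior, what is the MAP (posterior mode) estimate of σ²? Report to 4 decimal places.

0.9279

With known mean μ and an Inverse-Gamma(α, β) prior on σ², the Normal likelihood is conjugate: posterior is Inv-Gamma(α + n/2, β + Σ(xᵢ−μ)²/2).
Posterior: Inv-Gamma(5.8 + 5/2, 1.5 + 14.259/2) = Inv-Gamma(8.30, 8.6295).
Mode = β/(α+1) = 8.6295/9.30 = 0.9279.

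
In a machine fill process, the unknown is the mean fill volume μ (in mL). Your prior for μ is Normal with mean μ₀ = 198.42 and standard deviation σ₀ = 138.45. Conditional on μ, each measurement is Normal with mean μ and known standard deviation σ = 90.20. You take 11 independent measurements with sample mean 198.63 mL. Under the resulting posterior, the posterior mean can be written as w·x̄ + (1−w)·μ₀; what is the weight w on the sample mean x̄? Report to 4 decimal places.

0.9628

For Normal data with known variance σ², a Normal(μ₀, σ₀²) prior on μ is conjugate. Posterior precision = 1/σ₀² + n/σ²; posterior mean is the precision-weighted average of μ₀ and x̄.
σ₀² = 138.45² = 19168.4025, σ² = 90.20² = 8136.04. Prior precision 1/σ₀² = 1/19168.4025; data precision n/σ² = 11/8136.04.
w = (n/σ²)/(1/σ₀² + n/σ²) = n·σ₀²/(σ² + n·σ₀²) = 11·19168.4025/(8136.04 + 11·19168.4025) = 210852.4275/218988.4675 = 0.9628.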